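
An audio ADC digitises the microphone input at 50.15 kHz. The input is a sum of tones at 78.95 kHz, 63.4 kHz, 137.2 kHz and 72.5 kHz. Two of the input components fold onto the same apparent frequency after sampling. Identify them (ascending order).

fs/2 = 25.075 kHz.
78.95 kHz mod fs = 28.8 kHz.
28.8 kHz > fs/2 = 25.075 kHz, folds to fs − 28.8 kHz = 21.35 kHz.
63.4 kHz mod fs = 13.25 kHz.
13.25 kHz ≤ fs/2 = 25.075 kHz, appears at 13.25 kHz.
137.2 kHz mod fs = 36.9 kHz.
36.9 kHz > fs/2 = 25.075 kHz, folds to fs − 36.9 kHz = 13.25 kHz.
72.5 kHz mod fs = 22.35 kHz.
22.35 kHz ≤ fs/2 = 25.075 kHz, appears at 22.35 kHz.
63.4 kHz and 137.2 kHz both map to 13.25 kHz.

63.4 kHz, 137.2 kHz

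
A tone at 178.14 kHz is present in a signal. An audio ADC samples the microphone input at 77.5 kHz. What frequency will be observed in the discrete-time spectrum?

178.14 kHz mod fs = 23.14 kHz.
23.14 kHz ≤ fs/2 = 38.75 kHz, appears at 23.14 kHz.

23.14 kHz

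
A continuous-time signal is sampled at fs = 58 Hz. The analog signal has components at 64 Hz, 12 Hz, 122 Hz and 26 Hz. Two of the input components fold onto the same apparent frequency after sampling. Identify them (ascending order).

64 Hz, 122 Hz

fs/2 = 29 Hz.
64 Hz mod fs = 6 Hz.
6 Hz ≤ fs/2 = 29 Hz, appears at 6 Hz.
12 Hz ≤ fs/2 = 29 Hz, passes unchanged.
122 Hz mod fs = 6 Hz.
6 Hz ≤ fs/2 = 29 Hz, appears at 6 Hz.
26 Hz ≤ fs/2 = 29 Hz, passes unchanged.
64 Hz and 122 Hz both map to 6 Hz.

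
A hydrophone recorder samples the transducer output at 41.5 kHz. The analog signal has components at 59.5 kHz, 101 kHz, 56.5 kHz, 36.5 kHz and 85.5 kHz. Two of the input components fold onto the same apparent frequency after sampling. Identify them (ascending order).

fs/2 = 20.75 kHz.
59.5 kHz mod fs = 18 kHz.
18 kHz ≤ fs/2 = 20.75 kHz, appears at 18 kHz.
101 kHz mod fs = 18 kHz.
18 kHz ≤ fs/2 = 20.75 kHz, appears at 18 kHz.
56.5 kHz mod fs = 15 kHz.
15 kHz ≤ fs/2 = 20.75 kHz, appears at 15 kHz.
36.5 kHz > fs/2 = 20.75 kHz, folds to fs − 36.5 kHz = 5 kHz.
85.5 kHz mod fs = 2.5 kHz.
2.5 kHz ≤ fs/2 = 20.75 kHz, appears at 2.5 kHz.
59.5 kHz and 101 kHz both map to 18 kHz.

59.5 kHz, 101 kHz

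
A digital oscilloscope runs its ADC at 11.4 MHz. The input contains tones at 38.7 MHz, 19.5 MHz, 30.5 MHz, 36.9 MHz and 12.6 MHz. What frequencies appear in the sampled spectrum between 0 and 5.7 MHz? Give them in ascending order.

fs/2 = 5.7 MHz.
38.7 MHz mod fs = 4.5 MHz.
4.5 MHz ≤ fs/2 = 5.7 MHz, appears at 4.5 MHz.
19.5 MHz mod fs = 8.1 MHz.
8.1 MHz > fs/2 = 5.7 MHz, folds to fs − 8.1 MHz = 3.3 MHz.
30.5 MHz mod fs = 7.7 MHz.
7.7 MHz > fs/2 = 5.7 MHz, folds to fs − 7.7 MHz = 3.7 MHz.
36.9 MHz mod fs = 2.7 MHz.
2.7 MHz ≤ fs/2 = 5.7 MHz, appears at 2.7 MHz.
12.6 MHz mod fs = 1.2 MHz.
1.2 MHz ≤ fs/2 = 5.7 MHz, appears at 1.2 MHz.
Distinct values: {1.2 MHz, 2.7 MHz, 3.3 MHz, 3.7 MHz, 4.5 MHz}.

1.2 MHz, 2.7 MHz, 3.3 MHz, 3.7 MHz, 4.5 MHz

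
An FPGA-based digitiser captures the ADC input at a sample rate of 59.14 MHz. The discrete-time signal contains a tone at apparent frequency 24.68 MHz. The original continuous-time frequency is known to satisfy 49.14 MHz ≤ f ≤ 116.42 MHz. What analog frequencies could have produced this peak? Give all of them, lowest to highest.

Frequencies that alias to 24.68 MHz are k·fs ± 24.68 MHz for integer k ≥ 0.
k=0: 24.68 MHz.
k=1: 34.46 MHz, 83.82 MHz.
k=2: 93.6 MHz, 142.96 MHz.
k=3: 152.74 MHz, 202.1 MHz.
Within [49.14 MHz, 116.42 MHz]: 83.82 MHz, 93.6 MHz.

83.82 MHz, 93.6 MHz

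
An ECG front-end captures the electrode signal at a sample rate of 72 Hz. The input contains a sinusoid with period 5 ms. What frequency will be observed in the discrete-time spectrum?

16 Hz

T = 5 ms → f = 1/T = 200 Hz.
200 Hz mod fs = 56 Hz.
56 Hz > fs/2 = 36 Hz, folds to fs − 56 Hz = 16 Hz.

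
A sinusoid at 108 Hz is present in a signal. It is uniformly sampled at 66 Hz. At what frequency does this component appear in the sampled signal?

24 Hz

108 Hz mod fs = 42 Hz.
42 Hz > fs/2 = 33 Hz, folds to fs − 42 Hz = 24 Hz.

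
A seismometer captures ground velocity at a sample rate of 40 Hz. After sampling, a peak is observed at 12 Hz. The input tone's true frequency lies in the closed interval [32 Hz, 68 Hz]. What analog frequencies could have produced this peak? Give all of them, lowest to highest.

52 Hz, 68 Hz

Frequencies that alias to 12 Hz are k·fs ± 12 Hz for integer k ≥ 0.
k=0: 12 Hz.
k=1: 28 Hz, 52 Hz.
k=2: 68 Hz, 92 Hz.
k=3: 108 Hz, 132 Hz.
Within [32 Hz, 68 Hz]: 52 Hz, 68 Hz.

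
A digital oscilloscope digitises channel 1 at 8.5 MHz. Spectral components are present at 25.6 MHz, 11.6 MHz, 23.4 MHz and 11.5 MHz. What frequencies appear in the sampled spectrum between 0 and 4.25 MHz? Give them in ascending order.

0.1 MHz, 2.1 MHz, 3 MHz, 3.1 MHz

fs/2 = 4.25 MHz.
25.6 MHz mod fs = 0.1 MHz.
0.1 MHz ≤ fs/2 = 4.25 MHz, appears at 0.1 MHz.
11.6 MHz mod fs = 3.1 MHz.
3.1 MHz ≤ fs/2 = 4.25 MHz, appears at 3.1 MHz.
23.4 MHz mod fs = 6.4 MHz.
6.4 MHz > fs/2 = 4.25 MHz, folds to fs − 6.4 MHz = 2.1 MHz.
11.5 MHz mod fs = 3 MHz.
3 MHz ≤ fs/2 = 4.25 MHz, appears at 3 MHz.
Distinct values: {0.1 MHz, 2.1 MHz, 3 MHz, 3.1 MHz}.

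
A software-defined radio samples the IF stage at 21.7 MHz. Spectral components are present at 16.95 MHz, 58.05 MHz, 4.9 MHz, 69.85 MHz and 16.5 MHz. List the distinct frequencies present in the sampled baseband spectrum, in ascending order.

fs/2 = 10.85 MHz.
16.95 MHz > fs/2 = 10.85 MHz, folds to fs − 16.95 MHz = 4.75 MHz.
58.05 MHz mod fs = 14.65 MHz.
14.65 MHz > fs/2 = 10.85 MHz, folds to fs − 14.65 MHz = 7.05 MHz.
4.9 MHz ≤ fs/2 = 10.85 MHz, passes unchanged.
69.85 MHz mod fs = 4.75 MHz.
4.75 MHz ≤ fs/2 = 10.85 MHz, appears at 4.75 MHz.
16.5 MHz > fs/2 = 10.85 MHz, folds to fs − 16.5 MHz = 5.2 MHz.
Distinct values: {4.75 MHz, 4.9 MHz, 5.2 MHz, 7.05 MHz}.

4.75 MHz, 4.9 MHz, 5.2 MHz, 7.05 MHz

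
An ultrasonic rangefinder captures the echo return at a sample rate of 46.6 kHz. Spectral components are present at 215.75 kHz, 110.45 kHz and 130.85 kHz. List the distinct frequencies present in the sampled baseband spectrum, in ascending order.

8.95 kHz, 17.25 kHz

fs/2 = 23.3 kHz.
215.75 kHz mod fs = 29.35 kHz.
29.35 kHz > fs/2 = 23.3 kHz, folds to fs − 29.35 kHz = 17.25 kHz.
110.45 kHz mod fs = 17.25 kHz.
17.25 kHz ≤ fs/2 = 23.3 kHz, appears at 17.25 kHz.
130.85 kHz mod fs = 37.65 kHz.
37.65 kHz > fs/2 = 23.3 kHz, folds to fs − 37.65 kHz = 8.95 kHz.
Distinct values: {8.95 kHz, 17.25 kHz}.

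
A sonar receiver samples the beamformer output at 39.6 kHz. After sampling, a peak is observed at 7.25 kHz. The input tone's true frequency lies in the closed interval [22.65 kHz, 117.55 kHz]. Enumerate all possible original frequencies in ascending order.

32.35 kHz, 46.85 kHz, 71.95 kHz, 86.45 kHz, 111.55 kHz

Frequencies that alias to 7.25 kHz are k·fs ± 7.25 kHz for integer k ≥ 0.
k=0: 7.25 kHz.
k=1: 32.35 kHz, 46.85 kHz.
k=2: 71.95 kHz, 86.45 kHz.
k=3: 111.55 kHz, 126.05 kHz.
k=4: 151.15 kHz, 165.65 kHz.
Within [22.65 kHz, 117.55 kHz]: 32.35 kHz, 46.85 kHz, 71.95 kHz, 86.45 kHz, 111.55 kHz.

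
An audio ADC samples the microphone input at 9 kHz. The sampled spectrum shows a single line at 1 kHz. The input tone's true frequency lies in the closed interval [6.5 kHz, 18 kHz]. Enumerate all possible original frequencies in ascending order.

8 kHz, 10 kHz, 17 kHz

Frequencies that alias to 1 kHz are k·fs ± 1 kHz for integer k ≥ 0.
k=0: 1 kHz.
k=1: 8 kHz, 10 kHz.
k=2: 17 kHz, 19 kHz.
k=3: 26 kHz, 28 kHz.
Within [6.5 kHz, 18 kHz]: 8 kHz, 10 kHz, 17 kHz.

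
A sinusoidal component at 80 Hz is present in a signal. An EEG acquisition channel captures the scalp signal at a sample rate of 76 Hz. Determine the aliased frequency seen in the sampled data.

4 Hz

80 Hz mod fs = 4 Hz.
4 Hz ≤ fs/2 = 38 Hz, appears at 4 Hz.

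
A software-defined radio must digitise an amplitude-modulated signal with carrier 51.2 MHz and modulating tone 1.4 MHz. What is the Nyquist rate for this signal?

105.2 MHz

AM sidebands sit at fc ± fm = 49.8 MHz and 52.6 MHz.
Highest-frequency component: 52.6 MHz.
Nyquist rate = 2 × 52.6 MHz = 105.2 MHz.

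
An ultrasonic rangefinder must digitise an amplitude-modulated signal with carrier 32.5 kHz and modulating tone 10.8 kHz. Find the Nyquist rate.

AM sidebands sit at fc ± fm = 21.7 kHz and 43.3 kHz.
Highest-frequency component: 43.3 kHz.
Nyquist rate = 2 × 43.3 kHz = 86.6 kHz.

86.6 kHz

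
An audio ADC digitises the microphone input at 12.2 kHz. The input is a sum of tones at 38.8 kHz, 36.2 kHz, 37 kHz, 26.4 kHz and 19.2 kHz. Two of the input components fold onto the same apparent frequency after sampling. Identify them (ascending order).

fs/2 = 6.1 kHz.
38.8 kHz mod fs = 2.2 kHz.
2.2 kHz ≤ fs/2 = 6.1 kHz, appears at 2.2 kHz.
36.2 kHz mod fs = 11.8 kHz.
11.8 kHz > fs/2 = 6.1 kHz, folds to fs − 11.8 kHz = 0.4 kHz.
37 kHz mod fs = 0.4 kHz.
0.4 kHz ≤ fs/2 = 6.1 kHz, appears at 0.4 kHz.
26.4 kHz mod fs = 2 kHz.
2 kHz ≤ fs/2 = 6.1 kHz, appears at 2 kHz.
19.2 kHz mod fs = 7 kHz.
7 kHz > fs/2 = 6.1 kHz, folds to fs − 7 kHz = 5.2 kHz.
36.2 kHz and 37 kHz both map to 0.4 kHz.

36.2 kHz, 37 kHz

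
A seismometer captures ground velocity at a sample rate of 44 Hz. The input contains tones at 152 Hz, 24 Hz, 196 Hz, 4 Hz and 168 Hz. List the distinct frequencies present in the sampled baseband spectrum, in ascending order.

fs/2 = 22 Hz.
152 Hz mod fs = 20 Hz.
20 Hz ≤ fs/2 = 22 Hz, appears at 20 Hz.
24 Hz > fs/2 = 22 Hz, folds to fs − 24 Hz = 20 Hz.
196 Hz mod fs = 20 Hz.
20 Hz ≤ fs/2 = 22 Hz, appears at 20 Hz.
4 Hz ≤ fs/2 = 22 Hz, passes unchanged.
168 Hz mod fs = 36 Hz.
36 Hz > fs/2 = 22 Hz, folds to fs − 36 Hz = 8 Hz.
Distinct values: {4 Hz, 8 Hz, 20 Hz}.

4 Hz, 8 Hz, 20 Hz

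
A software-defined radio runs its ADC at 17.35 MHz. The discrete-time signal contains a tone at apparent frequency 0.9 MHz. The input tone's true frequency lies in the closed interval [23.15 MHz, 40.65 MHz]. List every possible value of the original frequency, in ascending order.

33.8 MHz, 35.6 MHz

Frequencies that alias to 0.9 MHz are k·fs ± 0.9 MHz for integer k ≥ 0.
k=0: 0.9 MHz.
k=1: 16.45 MHz, 18.25 MHz.
k=2: 33.8 MHz, 35.6 MHz.
k=3: 51.15 MHz, 52.95 MHz.
Within [23.15 MHz, 40.65 MHz]: 33.8 MHz, 35.6 MHz.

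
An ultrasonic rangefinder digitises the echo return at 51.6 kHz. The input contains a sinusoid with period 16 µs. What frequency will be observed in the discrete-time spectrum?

T = 16 µs → f = 1/T = 62.5 kHz.
62.5 kHz mod fs = 10.9 kHz.
10.9 kHz ≤ fs/2 = 25.8 kHz, appears at 10.9 kHz.

10.9 kHz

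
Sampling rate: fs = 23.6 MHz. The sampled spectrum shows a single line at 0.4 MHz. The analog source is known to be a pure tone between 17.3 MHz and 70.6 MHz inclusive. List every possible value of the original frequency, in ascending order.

23.2 MHz, 24 MHz, 46.8 MHz, 47.6 MHz, 70.4 MHz

Frequencies that alias to 0.4 MHz are k·fs ± 0.4 MHz for integer k ≥ 0.
k=0: 0.4 MHz.
k=1: 23.2 MHz, 24 MHz.
k=2: 46.8 MHz, 47.6 MHz.
k=3: 70.4 MHz, 71.2 MHz.
k=4: 94 MHz, 94.8 MHz.
Within [17.3 MHz, 70.6 MHz]: 23.2 MHz, 24 MHz, 46.8 MHz, 47.6 MHz, 70.4 MHz.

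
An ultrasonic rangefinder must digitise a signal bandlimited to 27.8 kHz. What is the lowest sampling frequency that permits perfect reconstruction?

Nyquist rate = 2 × 27.8 kHz = 55.6 kHz.

55.6 kHz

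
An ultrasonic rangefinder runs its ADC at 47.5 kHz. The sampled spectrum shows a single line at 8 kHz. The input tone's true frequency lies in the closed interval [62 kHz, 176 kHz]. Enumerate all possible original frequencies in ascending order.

Frequencies that alias to 8 kHz are k·fs ± 8 kHz for integer k ≥ 0.
k=0: 8 kHz.
k=1: 39.5 kHz, 55.5 kHz.
k=2: 87 kHz, 103 kHz.
k=3: 134.5 kHz, 150.5 kHz.
k=4: 182 kHz, 198 kHz.
Within [62 kHz, 176 kHz]: 87 kHz, 103 kHz, 134.5 kHz, 150.5 kHz.

87 kHz, 103 kHz, 134.5 kHz, 150.5 kHz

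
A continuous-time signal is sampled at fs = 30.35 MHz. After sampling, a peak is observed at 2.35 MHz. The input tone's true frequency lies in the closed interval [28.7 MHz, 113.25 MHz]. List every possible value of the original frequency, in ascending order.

Frequencies that alias to 2.35 MHz are k·fs ± 2.35 MHz for integer k ≥ 0.
k=0: 2.35 MHz.
k=1: 28 MHz, 32.7 MHz.
k=2: 58.35 MHz, 63.05 MHz.
k=3: 88.7 MHz, 93.4 MHz.
k=4: 119.05 MHz, 123.75 MHz.
Within [28.7 MHz, 113.25 MHz]: 32.7 MHz, 58.35 MHz, 63.05 MHz, 88.7 MHz, 93.4 MHz.

32.7 MHz, 58.35 MHz, 63.05 MHz, 88.7 MHz, 93.4 MHz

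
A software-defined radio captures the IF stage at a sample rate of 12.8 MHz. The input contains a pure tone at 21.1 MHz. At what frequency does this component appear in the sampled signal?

4.5 MHz

21.1 MHz mod fs = 8.3 MHz.
8.3 MHz > fs/2 = 6.4 MHz, folds to fs − 8.3 MHz = 4.5 MHz.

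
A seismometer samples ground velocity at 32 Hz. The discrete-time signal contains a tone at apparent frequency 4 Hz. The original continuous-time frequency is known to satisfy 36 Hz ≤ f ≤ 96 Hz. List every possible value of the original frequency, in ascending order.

Frequencies that alias to 4 Hz are k·fs ± 4 Hz for integer k ≥ 0.
k=0: 4 Hz.
k=1: 28 Hz, 36 Hz.
k=2: 60 Hz, 68 Hz.
k=3: 92 Hz, 100 Hz.
k=4: 124 Hz, 132 Hz.
Within [36 Hz, 96 Hz]: 36 Hz, 60 Hz, 68 Hz, 92 Hz.

36 Hz, 60 Hz, 68 Hz, 92 Hz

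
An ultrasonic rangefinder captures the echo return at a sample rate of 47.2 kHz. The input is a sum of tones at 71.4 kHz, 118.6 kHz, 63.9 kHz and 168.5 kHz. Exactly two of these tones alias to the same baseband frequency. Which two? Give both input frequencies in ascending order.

fs/2 = 23.6 kHz.
71.4 kHz mod fs = 24.2 kHz.
24.2 kHz > fs/2 = 23.6 kHz, folds to fs − 24.2 kHz = 23 kHz.
118.6 kHz mod fs = 24.2 kHz.
24.2 kHz > fs/2 = 23.6 kHz, folds to fs − 24.2 kHz = 23 kHz.
63.9 kHz mod fs = 16.7 kHz.
16.7 kHz ≤ fs/2 = 23.6 kHz, appears at 16.7 kHz.
168.5 kHz mod fs = 26.9 kHz.
26.9 kHz > fs/2 = 23.6 kHz, folds to fs − 26.9 kHz = 20.3 kHz.
71.4 kHz and 118.6 kHz both map to 23 kHz.

71.4 kHz, 118.6 kHz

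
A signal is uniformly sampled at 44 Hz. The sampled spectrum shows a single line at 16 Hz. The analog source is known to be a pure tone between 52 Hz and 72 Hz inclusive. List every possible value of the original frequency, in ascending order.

60 Hz, 72 Hz

Frequencies that alias to 16 Hz are k·fs ± 16 Hz for integer k ≥ 0.
k=0: 16 Hz.
k=1: 28 Hz, 60 Hz.
k=2: 72 Hz, 104 Hz.
k=3: 116 Hz, 148 Hz.
Within [52 Hz, 72 Hz]: 60 Hz, 72 Hz.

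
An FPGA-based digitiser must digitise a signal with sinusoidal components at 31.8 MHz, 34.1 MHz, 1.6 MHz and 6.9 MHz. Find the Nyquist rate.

68.2 MHz

Highest-frequency component: 34.1 MHz.
Nyquist rate = 2 × 34.1 MHz = 68.2 MHz.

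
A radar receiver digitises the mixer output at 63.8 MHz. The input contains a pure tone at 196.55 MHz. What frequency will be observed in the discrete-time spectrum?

196.55 MHz mod fs = 5.15 MHz.
5.15 MHz ≤ fs/2 = 31.9 MHz, appears at 5.15 MHz.

5.15 MHz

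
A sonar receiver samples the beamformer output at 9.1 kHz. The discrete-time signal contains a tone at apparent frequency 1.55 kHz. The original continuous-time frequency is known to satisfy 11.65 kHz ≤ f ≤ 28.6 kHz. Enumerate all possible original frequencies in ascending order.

Frequencies that alias to 1.55 kHz are k·fs ± 1.55 kHz for integer k ≥ 0.
k=0: 1.55 kHz.
k=1: 7.55 kHz, 10.65 kHz.
k=2: 16.65 kHz, 19.75 kHz.
k=3: 25.75 kHz, 28.85 kHz.
k=4: 34.85 kHz, 37.95 kHz.
Within [11.65 kHz, 28.6 kHz]: 16.65 kHz, 19.75 kHz, 25.75 kHz.

16.65 kHz, 19.75 kHz, 25.75 kHz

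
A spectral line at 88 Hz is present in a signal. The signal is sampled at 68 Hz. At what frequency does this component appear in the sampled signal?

88 Hz mod fs = 20 Hz.
20 Hz ≤ fs/2 = 34 Hz, appears at 20 Hz.

20 Hz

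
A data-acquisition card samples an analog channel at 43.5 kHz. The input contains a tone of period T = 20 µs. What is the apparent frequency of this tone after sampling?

T = 20 µs → f = 1/T = 50 kHz.
50 kHz mod fs = 6.5 kHz.
6.5 kHz ≤ fs/2 = 21.75 kHz, appears at 6.5 kHz.

6.5 kHz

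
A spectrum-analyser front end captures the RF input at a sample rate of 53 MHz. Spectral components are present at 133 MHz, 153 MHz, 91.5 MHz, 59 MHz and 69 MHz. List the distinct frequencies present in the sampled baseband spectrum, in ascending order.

6 MHz, 14.5 MHz, 16 MHz, 26 MHz

fs/2 = 26.5 MHz.
133 MHz mod fs = 27 MHz.
27 MHz > fs/2 = 26.5 MHz, folds to fs − 27 MHz = 26 MHz.
153 MHz mod fs = 47 MHz.
47 MHz > fs/2 = 26.5 MHz, folds to fs − 47 MHz = 6 MHz.
91.5 MHz mod fs = 38.5 MHz.
38.5 MHz > fs/2 = 26.5 MHz, folds to fs − 38.5 MHz = 14.5 MHz.
59 MHz mod fs = 6 MHz.
6 MHz ≤ fs/2 = 26.5 MHz, appears at 6 MHz.
69 MHz mod fs = 16 MHz.
16 MHz ≤ fs/2 = 26.5 MHz, appears at 16 MHz.
Distinct values: {6 MHz, 14.5 MHz, 16 MHz, 26 MHz}.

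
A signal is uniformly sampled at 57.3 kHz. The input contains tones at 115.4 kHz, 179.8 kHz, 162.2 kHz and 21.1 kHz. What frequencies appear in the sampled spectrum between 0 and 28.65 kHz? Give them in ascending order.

fs/2 = 28.65 kHz.
115.4 kHz mod fs = 0.8 kHz.
0.8 kHz ≤ fs/2 = 28.65 kHz, appears at 0.8 kHz.
179.8 kHz mod fs = 7.9 kHz.
7.9 kHz ≤ fs/2 = 28.65 kHz, appears at 7.9 kHz.
162.2 kHz mod fs = 47.6 kHz.
47.6 kHz > fs/2 = 28.65 kHz, folds to fs − 47.6 kHz = 9.7 kHz.
21.1 kHz ≤ fs/2 = 28.65 kHz, passes unchanged.
Distinct values: {0.8 kHz, 7.9 kHz, 9.7 kHz, 21.1 kHz}.

0.8 kHz, 7.9 kHz, 9.7 kHz, 21.1 kHz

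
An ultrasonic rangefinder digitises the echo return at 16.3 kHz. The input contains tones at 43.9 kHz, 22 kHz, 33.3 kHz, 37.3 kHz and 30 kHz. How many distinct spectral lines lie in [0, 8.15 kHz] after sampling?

5

fs/2 = 8.15 kHz.
43.9 kHz mod fs = 11.3 kHz.
11.3 kHz > fs/2 = 8.15 kHz, folds to fs − 11.3 kHz = 5 kHz.
22 kHz mod fs = 5.7 kHz.
5.7 kHz ≤ fs/2 = 8.15 kHz, appears at 5.7 kHz.
33.3 kHz mod fs = 0.7 kHz.
0.7 kHz ≤ fs/2 = 8.15 kHz, appears at 0.7 kHz.
37.3 kHz mod fs = 4.7 kHz.
4.7 kHz ≤ fs/2 = 8.15 kHz, appears at 4.7 kHz.
30 kHz mod fs = 13.7 kHz.
13.7 kHz > fs/2 = 8.15 kHz, folds to fs − 13.7 kHz = 2.6 kHz.
Distinct values: {0.7 kHz, 2.6 kHz, 4.7 kHz, 5 kHz, 5.7 kHz} → 5.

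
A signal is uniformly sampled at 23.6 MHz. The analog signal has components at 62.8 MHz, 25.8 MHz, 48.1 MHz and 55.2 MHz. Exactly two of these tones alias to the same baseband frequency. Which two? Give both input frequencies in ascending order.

55.2 MHz, 62.8 MHz

fs/2 = 11.8 MHz.
62.8 MHz mod fs = 15.6 MHz.
15.6 MHz > fs/2 = 11.8 MHz, folds to fs − 15.6 MHz = 8 MHz.
25.8 MHz mod fs = 2.2 MHz.
2.2 MHz ≤ fs/2 = 11.8 MHz, appears at 2.2 MHz.
48.1 MHz mod fs = 0.9 MHz.
0.9 MHz ≤ fs/2 = 11.8 MHz, appears at 0.9 MHz.
55.2 MHz mod fs = 8 MHz.
8 MHz ≤ fs/2 = 11.8 MHz, appears at 8 MHz.
55.2 MHz and 62.8 MHz both map to 8 MHz.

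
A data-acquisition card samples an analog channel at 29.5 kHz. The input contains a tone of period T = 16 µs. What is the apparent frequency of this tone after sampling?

3.5 kHz

T = 16 µs → f = 1/T = 62.5 kHz.
62.5 kHz mod fs = 3.5 kHz.
3.5 kHz ≤ fs/2 = 14.75 kHz, appears at 3.5 kHz.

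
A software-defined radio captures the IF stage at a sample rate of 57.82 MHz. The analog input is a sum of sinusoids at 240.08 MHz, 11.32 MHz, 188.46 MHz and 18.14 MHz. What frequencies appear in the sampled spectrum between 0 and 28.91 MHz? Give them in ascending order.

8.8 MHz, 11.32 MHz, 15 MHz, 18.14 MHz

fs/2 = 28.91 MHz.
240.08 MHz mod fs = 8.8 MHz.
8.8 MHz ≤ fs/2 = 28.91 MHz, appears at 8.8 MHz.
11.32 MHz ≤ fs/2 = 28.91 MHz, passes unchanged.
188.46 MHz mod fs = 15 MHz.
15 MHz ≤ fs/2 = 28.91 MHz, appears at 15 MHz.
18.14 MHz ≤ fs/2 = 28.91 MHz, passes unchanged.
Distinct values: {8.8 MHz, 11.32 MHz, 15 MHz, 18.14 MHz}.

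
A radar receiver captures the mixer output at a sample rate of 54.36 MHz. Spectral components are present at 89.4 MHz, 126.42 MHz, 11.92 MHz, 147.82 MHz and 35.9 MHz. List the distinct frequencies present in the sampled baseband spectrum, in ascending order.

fs/2 = 27.18 MHz.
89.4 MHz mod fs = 35.04 MHz.
35.04 MHz > fs/2 = 27.18 MHz, folds to fs − 35.04 MHz = 19.32 MHz.
126.42 MHz mod fs = 17.7 MHz.
17.7 MHz ≤ fs/2 = 27.18 MHz, appears at 17.7 MHz.
11.92 MHz ≤ fs/2 = 27.18 MHz, passes unchanged.
147.82 MHz mod fs = 39.1 MHz.
39.1 MHz > fs/2 = 27.18 MHz, folds to fs − 39.1 MHz = 15.26 MHz.
35.9 MHz > fs/2 = 27.18 MHz, folds to fs − 35.9 MHz = 18.46 MHz.
Distinct values: {11.92 MHz, 15.26 MHz, 17.7 MHz, 18.46 MHz, 19.32 MHz}.

11.92 MHz, 15.26 MHz, 17.7 MHz, 18.46 MHz, 19.32 MHz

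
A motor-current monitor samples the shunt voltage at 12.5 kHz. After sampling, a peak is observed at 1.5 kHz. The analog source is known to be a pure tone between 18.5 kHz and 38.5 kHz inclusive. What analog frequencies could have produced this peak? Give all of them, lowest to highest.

Frequencies that alias to 1.5 kHz are k·fs ± 1.5 kHz for integer k ≥ 0.
k=0: 1.5 kHz.
k=1: 11 kHz, 14 kHz.
k=2: 23.5 kHz, 26.5 kHz.
k=3: 36 kHz, 39 kHz.
k=4: 48.5 kHz, 51.5 kHz.
Within [18.5 kHz, 38.5 kHz]: 23.5 kHz, 26.5 kHz, 36 kHz.

23.5 kHz, 26.5 kHz, 36 kHz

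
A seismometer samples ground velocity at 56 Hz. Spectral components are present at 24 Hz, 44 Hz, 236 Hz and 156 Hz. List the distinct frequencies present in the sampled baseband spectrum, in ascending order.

fs/2 = 28 Hz.
24 Hz ≤ fs/2 = 28 Hz, passes unchanged.
44 Hz > fs/2 = 28 Hz, folds to fs − 44 Hz = 12 Hz.
236 Hz mod fs = 12 Hz.
12 Hz ≤ fs/2 = 28 Hz, appears at 12 Hz.
156 Hz mod fs = 44 Hz.
44 Hz > fs/2 = 28 Hz, folds to fs − 44 Hz = 12 Hz.
Distinct values: {12 Hz, 24 Hz}.

12 Hz, 24 Hz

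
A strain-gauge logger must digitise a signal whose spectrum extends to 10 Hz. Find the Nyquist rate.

20 Hz

Nyquist rate = 2 × 10 Hz = 20 Hz.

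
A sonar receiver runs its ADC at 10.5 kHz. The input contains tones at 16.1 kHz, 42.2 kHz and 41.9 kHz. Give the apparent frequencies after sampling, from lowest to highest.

0.1 kHz, 0.2 kHz, 4.9 kHz

fs/2 = 5.25 kHz.
16.1 kHz mod fs = 5.6 kHz.
5.6 kHz > fs/2 = 5.25 kHz, folds to fs − 5.6 kHz = 4.9 kHz.
42.2 kHz mod fs = 0.2 kHz.
0.2 kHz ≤ fs/2 = 5.25 kHz, appears at 0.2 kHz.
41.9 kHz mod fs = 10.4 kHz.
10.4 kHz > fs/2 = 5.25 kHz, folds to fs − 10.4 kHz = 0.1 kHz.
Distinct values: {0.1 kHz, 0.2 kHz, 4.9 kHz}.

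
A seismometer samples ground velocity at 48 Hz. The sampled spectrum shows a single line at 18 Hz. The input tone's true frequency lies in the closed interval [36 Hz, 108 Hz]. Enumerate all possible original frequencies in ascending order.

66 Hz, 78 Hz

Frequencies that alias to 18 Hz are k·fs ± 18 Hz for integer k ≥ 0.
k=0: 18 Hz.
k=1: 30 Hz, 66 Hz.
k=2: 78 Hz, 114 Hz.
k=3: 126 Hz, 162 Hz.
Within [36 Hz, 108 Hz]: 66 Hz, 78 Hz.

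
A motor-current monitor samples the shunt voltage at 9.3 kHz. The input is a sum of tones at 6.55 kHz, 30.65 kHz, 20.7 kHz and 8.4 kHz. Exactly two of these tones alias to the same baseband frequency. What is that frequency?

2.75 kHz

fs/2 = 4.65 kHz.
6.55 kHz > fs/2 = 4.65 kHz, folds to fs − 6.55 kHz = 2.75 kHz.
30.65 kHz mod fs = 2.75 kHz.
2.75 kHz ≤ fs/2 = 4.65 kHz, appears at 2.75 kHz.
20.7 kHz mod fs = 2.1 kHz.
2.1 kHz ≤ fs/2 = 4.65 kHz, appears at 2.1 kHz.
8.4 kHz > fs/2 = 4.65 kHz, folds to fs − 8.4 kHz = 0.9 kHz.
6.55 kHz and 30.65 kHz both map to 2.75 kHz.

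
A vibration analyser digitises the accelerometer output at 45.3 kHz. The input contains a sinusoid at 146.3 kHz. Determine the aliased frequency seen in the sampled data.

10.4 kHz

146.3 kHz mod fs = 10.4 kHz.
10.4 kHz ≤ fs/2 = 22.65 kHz, appears at 10.4 kHz.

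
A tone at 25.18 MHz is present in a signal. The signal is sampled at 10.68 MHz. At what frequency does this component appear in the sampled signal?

3.82 MHz

25.18 MHz mod fs = 3.82 MHz.
3.82 MHz ≤ fs/2 = 5.34 MHz, appears at 3.82 MHz.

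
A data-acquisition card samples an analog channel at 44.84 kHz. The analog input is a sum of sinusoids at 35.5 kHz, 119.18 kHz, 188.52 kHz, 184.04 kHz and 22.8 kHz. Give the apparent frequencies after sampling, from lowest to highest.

4.68 kHz, 9.16 kHz, 9.34 kHz, 15.34 kHz, 22.04 kHz

fs/2 = 22.42 kHz.
35.5 kHz > fs/2 = 22.42 kHz, folds to fs − 35.5 kHz = 9.34 kHz.
119.18 kHz mod fs = 29.5 kHz.
29.5 kHz > fs/2 = 22.42 kHz, folds to fs − 29.5 kHz = 15.34 kHz.
188.52 kHz mod fs = 9.16 kHz.
9.16 kHz ≤ fs/2 = 22.42 kHz, appears at 9.16 kHz.
184.04 kHz mod fs = 4.68 kHz.
4.68 kHz ≤ fs/2 = 22.42 kHz, appears at 4.68 kHz.
22.8 kHz > fs/2 = 22.42 kHz, folds to fs − 22.8 kHz = 22.04 kHz.
Distinct values: {4.68 kHz, 9.16 kHz, 9.34 kHz, 15.34 kHz, 22.04 kHz}.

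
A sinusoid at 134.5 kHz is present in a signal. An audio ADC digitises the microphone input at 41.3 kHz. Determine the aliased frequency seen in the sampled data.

10.6 kHz

134.5 kHz mod fs = 10.6 kHz.
10.6 kHz ≤ fs/2 = 20.65 kHz, appears at 10.6 kHz.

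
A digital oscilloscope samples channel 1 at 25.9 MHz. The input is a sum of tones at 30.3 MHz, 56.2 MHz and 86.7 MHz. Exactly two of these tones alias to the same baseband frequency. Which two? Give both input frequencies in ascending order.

30.3 MHz, 56.2 MHz

fs/2 = 12.95 MHz.
30.3 MHz mod fs = 4.4 MHz.
4.4 MHz ≤ fs/2 = 12.95 MHz, appears at 4.4 MHz.
56.2 MHz mod fs = 4.4 MHz.
4.4 MHz ≤ fs/2 = 12.95 MHz, appears at 4.4 MHz.
86.7 MHz mod fs = 9 MHz.
9 MHz ≤ fs/2 = 12.95 MHz, appears at 9 MHz.
30.3 MHz and 56.2 MHz both map to 4.4 MHz.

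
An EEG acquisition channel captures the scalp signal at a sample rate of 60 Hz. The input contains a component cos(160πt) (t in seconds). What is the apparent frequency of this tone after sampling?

20 Hz

ω = 160π rad/s → f = ω/(2π) = 80 Hz.
80 Hz mod fs = 20 Hz.
20 Hz ≤ fs/2 = 30 Hz, appears at 20 Hz.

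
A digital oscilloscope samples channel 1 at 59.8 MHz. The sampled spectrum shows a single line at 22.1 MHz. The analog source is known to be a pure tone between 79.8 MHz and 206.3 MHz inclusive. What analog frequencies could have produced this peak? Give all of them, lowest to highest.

81.9 MHz, 97.5 MHz, 141.7 MHz, 157.3 MHz, 201.5 MHz

Frequencies that alias to 22.1 MHz are k·fs ± 22.1 MHz for integer k ≥ 0.
k=0: 22.1 MHz.
k=1: 37.7 MHz, 81.9 MHz.
k=2: 97.5 MHz, 141.7 MHz.
k=3: 157.3 MHz, 201.5 MHz.
k=4: 217.1 MHz, 261.3 MHz.
Within [79.8 MHz, 206.3 MHz]: 81.9 MHz, 97.5 MHz, 141.7 MHz, 157.3 MHz, 201.5 MHz.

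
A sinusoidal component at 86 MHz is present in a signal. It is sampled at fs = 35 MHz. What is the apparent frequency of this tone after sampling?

86 MHz mod fs = 16 MHz.
16 MHz ≤ fs/2 = 17.5 MHz, appears at 16 MHz.

16 MHz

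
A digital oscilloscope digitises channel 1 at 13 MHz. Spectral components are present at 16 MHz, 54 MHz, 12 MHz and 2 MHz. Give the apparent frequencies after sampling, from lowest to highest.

1 MHz, 2 MHz, 3 MHz

fs/2 = 6.5 MHz.
16 MHz mod fs = 3 MHz.
3 MHz ≤ fs/2 = 6.5 MHz, appears at 3 MHz.
54 MHz mod fs = 2 MHz.
2 MHz ≤ fs/2 = 6.5 MHz, appears at 2 MHz.
12 MHz > fs/2 = 6.5 MHz, folds to fs − 12 MHz = 1 MHz.
2 MHz ≤ fs/2 = 6.5 MHz, passes unchanged.
Distinct values: {1 MHz, 2 MHz, 3 MHz}.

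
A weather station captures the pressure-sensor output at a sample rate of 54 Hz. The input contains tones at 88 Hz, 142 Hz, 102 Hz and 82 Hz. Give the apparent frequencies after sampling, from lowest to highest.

6 Hz, 20 Hz, 26 Hz

fs/2 = 27 Hz.
88 Hz mod fs = 34 Hz.
34 Hz > fs/2 = 27 Hz, folds to fs − 34 Hz = 20 Hz.
142 Hz mod fs = 34 Hz.
34 Hz > fs/2 = 27 Hz, folds to fs − 34 Hz = 20 Hz.
102 Hz mod fs = 48 Hz.
48 Hz > fs/2 = 27 Hz, folds to fs − 48 Hz = 6 Hz.
82 Hz mod fs = 28 Hz.
28 Hz > fs/2 = 27 Hz, folds to fs − 28 Hz = 26 Hz.
Distinct values: {6 Hz, 20 Hz, 26 Hz}.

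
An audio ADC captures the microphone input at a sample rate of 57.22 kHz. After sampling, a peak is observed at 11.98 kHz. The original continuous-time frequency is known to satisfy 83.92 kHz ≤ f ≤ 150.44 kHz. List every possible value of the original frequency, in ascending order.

102.46 kHz, 126.42 kHz

Frequencies that alias to 11.98 kHz are k·fs ± 11.98 kHz for integer k ≥ 0.
k=0: 11.98 kHz.
k=1: 45.24 kHz, 69.2 kHz.
k=2: 102.46 kHz, 126.42 kHz.
k=3: 159.68 kHz, 183.64 kHz.
Within [83.92 kHz, 150.44 kHz]: 102.46 kHz, 126.42 kHz.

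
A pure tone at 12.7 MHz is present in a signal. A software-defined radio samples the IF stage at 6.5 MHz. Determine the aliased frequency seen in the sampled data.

12.7 MHz mod fs = 6.2 MHz.
6.2 MHz > fs/2 = 3.25 MHz, folds to fs − 6.2 MHz = 0.3 MHz.

0.3 MHz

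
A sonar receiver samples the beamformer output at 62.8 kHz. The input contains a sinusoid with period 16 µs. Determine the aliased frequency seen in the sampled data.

0.3 kHz

T = 16 µs → f = 1/T = 62.5 kHz.
62.5 kHz > fs/2 = 31.4 kHz, folds to fs − 62.5 kHz = 0.3 kHz.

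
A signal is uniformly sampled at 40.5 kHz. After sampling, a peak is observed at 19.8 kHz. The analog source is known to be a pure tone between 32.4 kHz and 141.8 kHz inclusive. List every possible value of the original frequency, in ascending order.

Frequencies that alias to 19.8 kHz are k·fs ± 19.8 kHz for integer k ≥ 0.
k=0: 19.8 kHz.
k=1: 20.7 kHz, 60.3 kHz.
k=2: 61.2 kHz, 100.8 kHz.
k=3: 101.7 kHz, 141.3 kHz.
k=4: 142.2 kHz, 181.8 kHz.
Within [32.4 kHz, 141.8 kHz]: 60.3 kHz, 61.2 kHz, 100.8 kHz, 101.7 kHz, 141.3 kHz.

60.3 kHz, 61.2 kHz, 100.8 kHz, 101.7 kHz, 141.3 kHz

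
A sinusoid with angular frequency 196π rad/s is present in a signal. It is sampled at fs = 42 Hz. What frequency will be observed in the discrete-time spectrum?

14 Hz

ω = 196π rad/s → f = ω/(2π) = 98 Hz.
98 Hz mod fs = 14 Hz.
14 Hz ≤ fs/2 = 21 Hz, appears at 14 Hz.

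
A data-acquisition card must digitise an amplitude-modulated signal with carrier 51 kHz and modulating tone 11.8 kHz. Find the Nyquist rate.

125.6 kHz

AM sidebands sit at fc ± fm = 39.2 kHz and 62.8 kHz.
Highest-frequency component: 62.8 kHz.
Nyquist rate = 2 × 62.8 kHz = 125.6 kHz.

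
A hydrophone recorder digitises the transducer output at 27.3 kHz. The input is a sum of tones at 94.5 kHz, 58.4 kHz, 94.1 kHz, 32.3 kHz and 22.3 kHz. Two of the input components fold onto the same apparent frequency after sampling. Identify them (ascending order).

22.3 kHz, 32.3 kHz

fs/2 = 13.65 kHz.
94.5 kHz mod fs = 12.6 kHz.
12.6 kHz ≤ fs/2 = 13.65 kHz, appears at 12.6 kHz.
58.4 kHz mod fs = 3.8 kHz.
3.8 kHz ≤ fs/2 = 13.65 kHz, appears at 3.8 kHz.
94.1 kHz mod fs = 12.2 kHz.
12.2 kHz ≤ fs/2 = 13.65 kHz, appears at 12.2 kHz.
32.3 kHz mod fs = 5 kHz.
5 kHz ≤ fs/2 = 13.65 kHz, appears at 5 kHz.
22.3 kHz > fs/2 = 13.65 kHz, folds to fs − 22.3 kHz = 5 kHz.
22.3 kHz and 32.3 kHz both map to 5 kHz.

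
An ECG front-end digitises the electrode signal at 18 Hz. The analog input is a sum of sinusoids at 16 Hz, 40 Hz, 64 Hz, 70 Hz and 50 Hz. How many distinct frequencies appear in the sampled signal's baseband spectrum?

fs/2 = 9 Hz.
16 Hz > fs/2 = 9 Hz, folds to fs − 16 Hz = 2 Hz.
40 Hz mod fs = 4 Hz.
4 Hz ≤ fs/2 = 9 Hz, appears at 4 Hz.
64 Hz mod fs = 10 Hz.
10 Hz > fs/2 = 9 Hz, folds to fs − 10 Hz = 8 Hz.
70 Hz mod fs = 16 Hz.
16 Hz > fs/2 = 9 Hz, folds to fs − 16 Hz = 2 Hz.
50 Hz mod fs = 14 Hz.
14 Hz > fs/2 = 9 Hz, folds to fs − 14 Hz = 4 Hz.
Distinct values: {2 Hz, 4 Hz, 8 Hz} → 3.

3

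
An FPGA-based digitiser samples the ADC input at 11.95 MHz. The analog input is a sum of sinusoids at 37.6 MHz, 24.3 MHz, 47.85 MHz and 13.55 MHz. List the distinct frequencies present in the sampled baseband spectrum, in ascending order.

fs/2 = 5.975 MHz.
37.6 MHz mod fs = 1.75 MHz.
1.75 MHz ≤ fs/2 = 5.975 MHz, appears at 1.75 MHz.
24.3 MHz mod fs = 0.4 MHz.
0.4 MHz ≤ fs/2 = 5.975 MHz, appears at 0.4 MHz.
47.85 MHz mod fs = 0.05 MHz.
0.05 MHz ≤ fs/2 = 5.975 MHz, appears at 0.05 MHz.
13.55 MHz mod fs = 1.6 MHz.
1.6 MHz ≤ fs/2 = 5.975 MHz, appears at 1.6 MHz.
Distinct values: {0.05 MHz, 0.4 MHz, 1.6 MHz, 1.75 MHz}.

0.05 MHz, 0.4 MHz, 1.6 MHz, 1.75 MHz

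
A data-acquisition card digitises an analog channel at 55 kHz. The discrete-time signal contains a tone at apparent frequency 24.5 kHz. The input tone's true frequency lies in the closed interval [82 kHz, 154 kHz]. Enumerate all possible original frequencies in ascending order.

Frequencies that alias to 24.5 kHz are k·fs ± 24.5 kHz for integer k ≥ 0.
k=0: 24.5 kHz.
k=1: 30.5 kHz, 79.5 kHz.
k=2: 85.5 kHz, 134.5 kHz.
k=3: 140.5 kHz, 189.5 kHz.
k=4: 195.5 kHz, 244.5 kHz.
Within [82 kHz, 154 kHz]: 85.5 kHz, 134.5 kHz, 140.5 kHz.

85.5 kHz, 134.5 kHz, 140.5 kHz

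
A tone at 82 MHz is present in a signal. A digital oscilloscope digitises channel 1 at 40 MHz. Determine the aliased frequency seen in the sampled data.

82 MHz mod fs = 2 MHz.
2 MHz ≤ fs/2 = 20 MHz, appears at 2 MHz.

2 MHz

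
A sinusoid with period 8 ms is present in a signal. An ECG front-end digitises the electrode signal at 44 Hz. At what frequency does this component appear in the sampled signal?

T = 8 ms → f = 1/T = 125 Hz.
125 Hz mod fs = 37 Hz.
37 Hz > fs/2 = 22 Hz, folds to fs − 37 Hz = 7 Hz.

7 Hz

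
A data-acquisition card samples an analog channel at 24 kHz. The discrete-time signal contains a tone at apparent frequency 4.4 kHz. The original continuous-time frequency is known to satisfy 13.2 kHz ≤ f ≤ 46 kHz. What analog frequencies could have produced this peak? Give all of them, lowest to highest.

19.6 kHz, 28.4 kHz, 43.6 kHz

Frequencies that alias to 4.4 kHz are k·fs ± 4.4 kHz for integer k ≥ 0.
k=0: 4.4 kHz.
k=1: 19.6 kHz, 28.4 kHz.
k=2: 43.6 kHz, 52.4 kHz.
k=3: 67.6 kHz, 76.4 kHz.
Within [13.2 kHz, 46 kHz]: 19.6 kHz, 28.4 kHz, 43.6 kHz.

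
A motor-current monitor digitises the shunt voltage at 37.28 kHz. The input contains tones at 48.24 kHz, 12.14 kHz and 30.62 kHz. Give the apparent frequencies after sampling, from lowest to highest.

fs/2 = 18.64 kHz.
48.24 kHz mod fs = 10.96 kHz.
10.96 kHz ≤ fs/2 = 18.64 kHz, appears at 10.96 kHz.
12.14 kHz ≤ fs/2 = 18.64 kHz, passes unchanged.
30.62 kHz > fs/2 = 18.64 kHz, folds to fs − 30.62 kHz = 6.66 kHz.
Distinct values: {6.66 kHz, 10.96 kHz, 12.14 kHz}.

6.66 kHz, 10.96 kHz, 12.14 kHz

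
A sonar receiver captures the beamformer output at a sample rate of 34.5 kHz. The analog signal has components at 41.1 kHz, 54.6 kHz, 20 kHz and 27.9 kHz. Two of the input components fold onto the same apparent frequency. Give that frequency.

fs/2 = 17.25 kHz.
41.1 kHz mod fs = 6.6 kHz.
6.6 kHz ≤ fs/2 = 17.25 kHz, appears at 6.6 kHz.
54.6 kHz mod fs = 20.1 kHz.
20.1 kHz > fs/2 = 17.25 kHz, folds to fs − 20.1 kHz = 14.4 kHz.
20 kHz > fs/2 = 17.25 kHz, folds to fs − 20 kHz = 14.5 kHz.
27.9 kHz > fs/2 = 17.25 kHz, folds to fs − 27.9 kHz = 6.6 kHz.
27.9 kHz and 41.1 kHz both map to 6.6 kHz.

6.6 kHz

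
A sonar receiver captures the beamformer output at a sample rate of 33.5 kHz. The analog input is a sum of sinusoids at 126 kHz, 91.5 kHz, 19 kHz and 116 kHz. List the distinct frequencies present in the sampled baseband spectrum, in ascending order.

fs/2 = 16.75 kHz.
126 kHz mod fs = 25.5 kHz.
25.5 kHz > fs/2 = 16.75 kHz, folds to fs − 25.5 kHz = 8 kHz.
91.5 kHz mod fs = 24.5 kHz.
24.5 kHz > fs/2 = 16.75 kHz, folds to fs − 24.5 kHz = 9 kHz.
19 kHz > fs/2 = 16.75 kHz, folds to fs − 19 kHz = 14.5 kHz.
116 kHz mod fs = 15.5 kHz.
15.5 kHz ≤ fs/2 = 16.75 kHz, appears at 15.5 kHz.
Distinct values: {8 kHz, 9 kHz, 14.5 kHz, 15.5 kHz}.

8 kHz, 9 kHz, 14.5 kHz, 15.5 kHz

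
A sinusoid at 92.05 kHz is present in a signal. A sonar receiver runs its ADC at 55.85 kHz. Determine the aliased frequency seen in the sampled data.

92.05 kHz mod fs = 36.2 kHz.
36.2 kHz > fs/2 = 27.925 kHz, folds to fs − 36.2 kHz = 19.65 kHz.

19.65 kHz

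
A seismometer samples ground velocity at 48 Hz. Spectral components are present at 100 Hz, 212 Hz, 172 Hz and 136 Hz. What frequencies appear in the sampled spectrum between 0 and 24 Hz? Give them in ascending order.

4 Hz, 8 Hz, 20 Hz

fs/2 = 24 Hz.
100 Hz mod fs = 4 Hz.
4 Hz ≤ fs/2 = 24 Hz, appears at 4 Hz.
212 Hz mod fs = 20 Hz.
20 Hz ≤ fs/2 = 24 Hz, appears at 20 Hz.
172 Hz mod fs = 28 Hz.
28 Hz > fs/2 = 24 Hz, folds to fs − 28 Hz = 20 Hz.
136 Hz mod fs = 40 Hz.
40 Hz > fs/2 = 24 Hz, folds to fs − 40 Hz = 8 Hz.
Distinct values: {4 Hz, 8 Hz, 20 Hz}.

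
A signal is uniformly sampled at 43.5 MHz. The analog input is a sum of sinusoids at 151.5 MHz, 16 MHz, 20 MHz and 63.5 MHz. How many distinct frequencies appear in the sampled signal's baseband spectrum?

3

fs/2 = 21.75 MHz.
151.5 MHz mod fs = 21 MHz.
21 MHz ≤ fs/2 = 21.75 MHz, appears at 21 MHz.
16 MHz ≤ fs/2 = 21.75 MHz, passes unchanged.
20 MHz ≤ fs/2 = 21.75 MHz, passes unchanged.
63.5 MHz mod fs = 20 MHz.
20 MHz ≤ fs/2 = 21.75 MHz, appears at 20 MHz.
Distinct values: {16 MHz, 20 MHz, 21 MHz} → 3.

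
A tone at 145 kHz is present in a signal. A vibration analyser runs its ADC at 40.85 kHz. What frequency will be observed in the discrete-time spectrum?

145 kHz mod fs = 22.45 kHz.
22.45 kHz > fs/2 = 20.425 kHz, folds to fs − 22.45 kHz = 18.4 kHz.

18.4 kHz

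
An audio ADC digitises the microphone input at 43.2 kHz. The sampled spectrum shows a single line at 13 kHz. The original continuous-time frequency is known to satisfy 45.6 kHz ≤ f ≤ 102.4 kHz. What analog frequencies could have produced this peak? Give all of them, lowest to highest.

56.2 kHz, 73.4 kHz, 99.4 kHz

Frequencies that alias to 13 kHz are k·fs ± 13 kHz for integer k ≥ 0.
k=0: 13 kHz.
k=1: 30.2 kHz, 56.2 kHz.
k=2: 73.4 kHz, 99.4 kHz.
k=3: 116.6 kHz, 142.6 kHz.
Within [45.6 kHz, 102.4 kHz]: 56.2 kHz, 73.4 kHz, 99.4 kHz.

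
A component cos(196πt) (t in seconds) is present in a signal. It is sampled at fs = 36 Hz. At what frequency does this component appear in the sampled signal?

10 Hz

ω = 196π rad/s → f = ω/(2π) = 98 Hz.
98 Hz mod fs = 26 Hz.
26 Hz > fs/2 = 18 Hz, folds to fs − 26 Hz = 10 Hz.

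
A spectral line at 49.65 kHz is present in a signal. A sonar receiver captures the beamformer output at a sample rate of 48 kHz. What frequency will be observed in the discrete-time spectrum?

49.65 kHz mod fs = 1.65 kHz.
1.65 kHz ≤ fs/2 = 24 kHz, appears at 1.65 kHz.

1.65 kHz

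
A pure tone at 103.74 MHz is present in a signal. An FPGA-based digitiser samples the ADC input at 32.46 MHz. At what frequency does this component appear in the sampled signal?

103.74 MHz mod fs = 6.36 MHz.
6.36 MHz ≤ fs/2 = 16.23 MHz, appears at 6.36 MHz.

6.36 MHz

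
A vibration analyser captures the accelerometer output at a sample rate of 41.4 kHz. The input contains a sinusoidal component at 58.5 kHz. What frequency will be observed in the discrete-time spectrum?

58.5 kHz mod fs = 17.1 kHz.
17.1 kHz ≤ fs/2 = 20.7 kHz, appears at 17.1 kHz.

17.1 kHz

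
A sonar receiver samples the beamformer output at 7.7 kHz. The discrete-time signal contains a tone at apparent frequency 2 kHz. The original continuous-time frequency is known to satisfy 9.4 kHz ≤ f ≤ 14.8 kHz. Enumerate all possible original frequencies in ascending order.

9.7 kHz, 13.4 kHz

Frequencies that alias to 2 kHz are k·fs ± 2 kHz for integer k ≥ 0.
k=0: 2 kHz.
k=1: 5.7 kHz, 9.7 kHz.
k=2: 13.4 kHz, 17.4 kHz.
k=3: 21.1 kHz, 25.1 kHz.
Within [9.4 kHz, 14.8 kHz]: 9.7 kHz, 13.4 kHz.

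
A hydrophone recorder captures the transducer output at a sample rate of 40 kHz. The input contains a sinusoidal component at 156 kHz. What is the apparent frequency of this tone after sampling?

156 kHz mod fs = 36 kHz.
36 kHz > fs/2 = 20 kHz, folds to fs − 36 kHz = 4 kHz.

4 kHz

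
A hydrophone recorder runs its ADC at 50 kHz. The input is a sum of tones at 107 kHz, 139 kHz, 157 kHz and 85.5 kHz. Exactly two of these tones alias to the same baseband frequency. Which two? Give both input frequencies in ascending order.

107 kHz, 157 kHz

fs/2 = 25 kHz.
107 kHz mod fs = 7 kHz.
7 kHz ≤ fs/2 = 25 kHz, appears at 7 kHz.
139 kHz mod fs = 39 kHz.
39 kHz > fs/2 = 25 kHz, folds to fs − 39 kHz = 11 kHz.
157 kHz mod fs = 7 kHz.
7 kHz ≤ fs/2 = 25 kHz, appears at 7 kHz.
85.5 kHz mod fs = 35.5 kHz.
35.5 kHz > fs/2 = 25 kHz, folds to fs − 35.5 kHz = 14.5 kHz.
107 kHz and 157 kHz both map to 7 kHz.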